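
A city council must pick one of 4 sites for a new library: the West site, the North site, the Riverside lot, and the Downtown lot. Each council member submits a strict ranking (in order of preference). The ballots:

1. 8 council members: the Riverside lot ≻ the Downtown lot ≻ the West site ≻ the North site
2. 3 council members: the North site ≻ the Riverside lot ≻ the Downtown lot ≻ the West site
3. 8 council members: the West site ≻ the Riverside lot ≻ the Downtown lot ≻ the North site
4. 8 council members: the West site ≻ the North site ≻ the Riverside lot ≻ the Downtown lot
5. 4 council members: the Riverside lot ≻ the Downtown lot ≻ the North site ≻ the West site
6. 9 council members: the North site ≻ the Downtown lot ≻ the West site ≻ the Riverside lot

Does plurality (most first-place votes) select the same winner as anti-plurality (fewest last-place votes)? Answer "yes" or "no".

yes

Plurality — first-place votes: the West site 16, the North site 12, the Riverside lot 12, the Downtown lot 0. Winner: the West site.
Anti-plurality — last-place votes: the West site 7, the North site 16, the Riverside lot 9, the Downtown lot 8. Winner: the West site.
The two methods agree.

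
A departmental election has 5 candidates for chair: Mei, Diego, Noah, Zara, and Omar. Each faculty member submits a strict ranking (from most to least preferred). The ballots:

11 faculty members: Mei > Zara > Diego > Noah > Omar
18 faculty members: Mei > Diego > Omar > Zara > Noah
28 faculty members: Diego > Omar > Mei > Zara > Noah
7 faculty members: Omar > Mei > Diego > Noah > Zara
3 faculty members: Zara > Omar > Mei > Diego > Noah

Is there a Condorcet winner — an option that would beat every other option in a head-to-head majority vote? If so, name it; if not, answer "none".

none

Checking pairwise contests:
Omar beats Mei 38–29.
Mei beats Diego 39–28.
Mei beats Noah 67–0.
Mei beats Zara 64–3.
Diego beats Omar 57–10.
Every option loses at least one head-to-head, so there is no Condorcet winner.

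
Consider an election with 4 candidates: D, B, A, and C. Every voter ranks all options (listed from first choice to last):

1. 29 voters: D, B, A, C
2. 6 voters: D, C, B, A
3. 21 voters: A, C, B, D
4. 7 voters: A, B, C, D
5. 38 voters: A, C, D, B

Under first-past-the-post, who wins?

A

First-place votes: D 35, B 0, A 66, C 0.
A has the most first-place votes.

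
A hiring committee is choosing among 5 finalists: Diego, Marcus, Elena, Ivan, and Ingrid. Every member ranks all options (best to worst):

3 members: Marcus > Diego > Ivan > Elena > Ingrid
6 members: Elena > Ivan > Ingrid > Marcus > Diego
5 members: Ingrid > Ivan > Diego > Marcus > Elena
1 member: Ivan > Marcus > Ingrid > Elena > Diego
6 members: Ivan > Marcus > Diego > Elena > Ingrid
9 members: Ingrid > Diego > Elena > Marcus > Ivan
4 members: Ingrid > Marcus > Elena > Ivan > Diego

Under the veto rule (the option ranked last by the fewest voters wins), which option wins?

Last-place votes: Diego 11, Marcus 0, Elena 5, Ivan 9, Ingrid 9.
Marcus is ranked last by the fewest voters, so Marcus wins.

Marcus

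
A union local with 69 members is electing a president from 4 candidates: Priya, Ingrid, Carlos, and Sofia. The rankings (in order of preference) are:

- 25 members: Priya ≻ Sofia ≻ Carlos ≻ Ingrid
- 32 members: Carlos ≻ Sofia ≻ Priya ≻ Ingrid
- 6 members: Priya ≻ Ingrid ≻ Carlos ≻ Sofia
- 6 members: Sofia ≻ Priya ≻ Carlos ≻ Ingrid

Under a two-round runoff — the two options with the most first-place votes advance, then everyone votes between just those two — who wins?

Priya

Round 1 first-place votes: Priya 31, Ingrid 0, Carlos 32, Sofia 6.
Carlos and Priya advance.
Runoff: Carlos is preferred to Priya by 32 voters; Priya by 37.
Priya wins the runoff.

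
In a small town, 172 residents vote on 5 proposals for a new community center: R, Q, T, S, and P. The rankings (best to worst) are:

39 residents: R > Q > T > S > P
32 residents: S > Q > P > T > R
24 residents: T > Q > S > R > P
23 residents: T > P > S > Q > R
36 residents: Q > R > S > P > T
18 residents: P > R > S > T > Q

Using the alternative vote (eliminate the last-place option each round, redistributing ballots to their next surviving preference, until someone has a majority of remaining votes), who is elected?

Round 1: R 39, Q 36, T 47, S 32, P 18. Eliminate P.
Round 2: R 57, Q 36, T 47, S 32. Eliminate S.
Round 3: R 57, Q 68, T 47. Eliminate T.
Round 4: R 57, Q 115. Q has a majority.

Q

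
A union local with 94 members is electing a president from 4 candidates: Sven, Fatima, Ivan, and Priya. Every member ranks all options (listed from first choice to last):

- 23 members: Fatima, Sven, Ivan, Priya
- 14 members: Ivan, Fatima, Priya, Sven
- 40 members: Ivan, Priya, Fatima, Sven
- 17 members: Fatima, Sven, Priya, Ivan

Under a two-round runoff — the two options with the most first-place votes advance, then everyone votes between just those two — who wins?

Round 1 first-place votes: Sven 0, Fatima 40, Ivan 54, Priya 0.
Ivan and Fatima advance.
Runoff: Ivan is preferred to Fatima by 54 voters; Fatima by 40.
Ivan wins the runoff.

Ivan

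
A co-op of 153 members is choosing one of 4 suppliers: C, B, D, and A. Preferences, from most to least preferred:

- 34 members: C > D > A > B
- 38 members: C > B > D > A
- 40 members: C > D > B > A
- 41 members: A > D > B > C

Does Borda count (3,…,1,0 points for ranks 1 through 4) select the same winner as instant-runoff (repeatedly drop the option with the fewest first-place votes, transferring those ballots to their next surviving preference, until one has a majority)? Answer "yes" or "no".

yes

Borda — scores: C 336, B 157, D 268, A 157. Winner: C.
Instant-runoff — R1 C 112, B 0, D 0, A 41 (C winner). Winner: C.
The two methods agree.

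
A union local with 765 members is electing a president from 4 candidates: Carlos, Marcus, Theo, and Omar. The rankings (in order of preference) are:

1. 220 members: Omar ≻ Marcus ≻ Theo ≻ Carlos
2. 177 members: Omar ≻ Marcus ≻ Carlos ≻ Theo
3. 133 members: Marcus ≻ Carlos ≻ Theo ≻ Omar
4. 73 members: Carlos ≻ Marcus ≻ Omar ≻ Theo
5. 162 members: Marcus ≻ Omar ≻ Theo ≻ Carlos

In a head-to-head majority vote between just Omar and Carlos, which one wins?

Omar

Voters preferring Omar to Carlos: 559; preferring Carlos to Omar: 206.
Omar wins the head-to-head.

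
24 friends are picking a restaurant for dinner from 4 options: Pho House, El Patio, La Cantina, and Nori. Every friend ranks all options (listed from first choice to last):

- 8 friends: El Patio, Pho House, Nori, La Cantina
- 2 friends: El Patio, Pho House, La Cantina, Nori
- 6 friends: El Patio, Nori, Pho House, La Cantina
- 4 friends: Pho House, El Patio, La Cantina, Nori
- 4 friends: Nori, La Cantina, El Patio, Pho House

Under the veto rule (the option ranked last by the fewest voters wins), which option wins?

El Patio

Last-place votes: Pho House 4, El Patio 0, La Cantina 14, Nori 6.
El Patio is ranked last by the fewest voters, so El Patio wins.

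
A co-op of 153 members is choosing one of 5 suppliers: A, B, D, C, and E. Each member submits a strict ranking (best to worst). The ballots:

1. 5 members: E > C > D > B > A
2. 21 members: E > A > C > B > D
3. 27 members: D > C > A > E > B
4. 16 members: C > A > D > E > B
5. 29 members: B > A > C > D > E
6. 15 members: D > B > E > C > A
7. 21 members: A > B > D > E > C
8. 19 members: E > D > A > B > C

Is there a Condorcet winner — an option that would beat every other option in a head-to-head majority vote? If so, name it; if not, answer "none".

A vs B: 104–49 for A.
A vs D: 87–66 for A.
A vs C: 90–63 for A.
A vs E: 93–60 for A.
A beats every other option head-to-head.

A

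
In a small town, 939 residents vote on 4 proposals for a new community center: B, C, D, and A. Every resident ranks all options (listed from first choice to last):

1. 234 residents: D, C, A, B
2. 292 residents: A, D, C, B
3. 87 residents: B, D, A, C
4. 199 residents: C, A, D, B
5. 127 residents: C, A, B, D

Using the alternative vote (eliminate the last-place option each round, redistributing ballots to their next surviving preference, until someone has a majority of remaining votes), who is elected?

D

Round 1: B 87, C 326, D 234, A 292. Eliminate B.
Round 2: C 326, D 321, A 292. Eliminate A.
Round 3: C 326, D 613. D has a majority.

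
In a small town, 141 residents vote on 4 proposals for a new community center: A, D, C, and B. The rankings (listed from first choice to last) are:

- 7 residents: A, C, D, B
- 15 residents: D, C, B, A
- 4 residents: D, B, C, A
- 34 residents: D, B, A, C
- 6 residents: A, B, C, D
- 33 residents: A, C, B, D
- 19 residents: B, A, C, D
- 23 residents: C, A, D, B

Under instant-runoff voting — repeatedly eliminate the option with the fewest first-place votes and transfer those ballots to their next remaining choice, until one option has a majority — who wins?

A

Round 1: A 46, D 53, C 23, B 19. Eliminate B.
Round 2: A 65, D 53, C 23. Eliminate C.
Round 3: A 88, D 53. A has a majority.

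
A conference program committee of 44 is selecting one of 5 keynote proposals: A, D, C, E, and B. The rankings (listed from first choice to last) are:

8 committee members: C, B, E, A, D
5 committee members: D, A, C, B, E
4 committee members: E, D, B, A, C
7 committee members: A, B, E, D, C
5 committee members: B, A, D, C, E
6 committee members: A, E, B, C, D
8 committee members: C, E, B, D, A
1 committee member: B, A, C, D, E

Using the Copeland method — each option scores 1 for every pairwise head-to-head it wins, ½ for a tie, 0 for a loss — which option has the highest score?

B

A: beats D, C, and E; loses to B → score 3.
D: loses to A, C, E, and B → score 0.
C: beats D and E; loses to A and B → score 2.
E: beats D; loses to A, C, and B → score 1.
B: beats A, D, C, and E → score 4.
B has the best pairwise record.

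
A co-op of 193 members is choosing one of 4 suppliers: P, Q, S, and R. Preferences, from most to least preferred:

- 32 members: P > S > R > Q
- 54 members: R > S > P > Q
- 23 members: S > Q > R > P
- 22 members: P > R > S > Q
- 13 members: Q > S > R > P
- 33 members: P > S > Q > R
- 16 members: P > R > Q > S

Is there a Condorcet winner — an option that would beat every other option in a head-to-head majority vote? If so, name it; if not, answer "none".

P

P vs Q: 157–36 for P.
P vs S: 103–90 for P.
P vs R: 103–90 for P.
P beats every other option head-to-head.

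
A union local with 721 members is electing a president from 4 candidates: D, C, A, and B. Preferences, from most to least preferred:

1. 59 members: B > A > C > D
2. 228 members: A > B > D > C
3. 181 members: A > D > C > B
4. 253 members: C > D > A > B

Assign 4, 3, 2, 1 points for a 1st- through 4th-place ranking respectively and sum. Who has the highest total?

A

D: 59·1 + 228·2 + 181·3 + 253·3 = 1817
C: 59·2 + 228·1 + 181·2 + 253·4 = 1720
A: 59·3 + 228·4 + 181·4 + 253·2 = 2319
B: 59·4 + 228·3 + 181·1 + 253·1 = 1354
A has the highest Borda score (2319).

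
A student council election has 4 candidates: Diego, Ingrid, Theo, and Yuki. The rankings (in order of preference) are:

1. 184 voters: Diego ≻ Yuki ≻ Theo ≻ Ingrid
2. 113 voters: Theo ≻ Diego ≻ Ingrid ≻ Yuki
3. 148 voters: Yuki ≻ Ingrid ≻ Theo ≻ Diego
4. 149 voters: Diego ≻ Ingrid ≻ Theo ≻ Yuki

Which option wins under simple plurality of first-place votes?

Diego

First-place votes: Diego 333, Ingrid 0, Theo 113, Yuki 148.
Diego has the most first-place votes.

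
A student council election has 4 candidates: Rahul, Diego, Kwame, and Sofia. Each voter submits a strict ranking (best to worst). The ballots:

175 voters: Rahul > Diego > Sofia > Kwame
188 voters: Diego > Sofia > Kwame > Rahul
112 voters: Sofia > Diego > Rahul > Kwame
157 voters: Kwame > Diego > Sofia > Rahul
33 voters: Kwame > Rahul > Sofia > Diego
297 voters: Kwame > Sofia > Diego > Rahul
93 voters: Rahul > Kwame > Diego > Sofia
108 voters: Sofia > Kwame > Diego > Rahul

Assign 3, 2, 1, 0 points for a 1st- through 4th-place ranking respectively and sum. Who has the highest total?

Kwame

Rahul: 175·3 + 188·0 + 112·1 + 157·0 + 33·2 + 297·0 + 93·3 + 108·0 = 982
Diego: 175·2 + 188·3 + 112·2 + 157·2 + 33·0 + 297·1 + 93·1 + 108·1 = 1950
Kwame: 175·0 + 188·1 + 112·0 + 157·3 + 33·3 + 297·3 + 93·2 + 108·2 = 2051
Sofia: 175·1 + 188·2 + 112·3 + 157·1 + 33·1 + 297·2 + 93·0 + 108·3 = 1995
Kwame has the highest Borda score (2051).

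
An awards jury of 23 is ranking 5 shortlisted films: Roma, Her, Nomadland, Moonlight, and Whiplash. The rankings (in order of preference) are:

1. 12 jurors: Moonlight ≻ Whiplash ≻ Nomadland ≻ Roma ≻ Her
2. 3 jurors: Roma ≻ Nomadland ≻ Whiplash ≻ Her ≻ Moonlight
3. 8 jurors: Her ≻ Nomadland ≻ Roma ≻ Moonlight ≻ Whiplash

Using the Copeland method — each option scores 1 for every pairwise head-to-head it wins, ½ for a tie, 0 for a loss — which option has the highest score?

Moonlight

Roma: beats Her; loses to Nomadland, Moonlight, and Whiplash → score 1.
Her: loses to Roma, Nomadland, Moonlight, and Whiplash → score 0.
Nomadland: beats Roma and Her; loses to Moonlight and Whiplash → score 2.
Moonlight: beats Roma, Her, Nomadland, and Whiplash → score 4.
Whiplash: beats Roma, Her, and Nomadland; loses to Moonlight → score 3.
Moonlight has the best pairwise record.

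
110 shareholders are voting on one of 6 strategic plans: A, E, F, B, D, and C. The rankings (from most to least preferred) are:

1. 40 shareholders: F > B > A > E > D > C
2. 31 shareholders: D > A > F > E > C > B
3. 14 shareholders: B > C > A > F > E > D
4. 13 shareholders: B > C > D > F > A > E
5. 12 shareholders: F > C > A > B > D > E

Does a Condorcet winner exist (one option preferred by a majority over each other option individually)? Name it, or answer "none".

F

F vs A: 65–45 for F.
F vs E: 110–0 for F.
F vs B: 83–27 for F.
F vs D: 66–44 for F.
F vs C: 83–27 for F.
F beats every other option head-to-head.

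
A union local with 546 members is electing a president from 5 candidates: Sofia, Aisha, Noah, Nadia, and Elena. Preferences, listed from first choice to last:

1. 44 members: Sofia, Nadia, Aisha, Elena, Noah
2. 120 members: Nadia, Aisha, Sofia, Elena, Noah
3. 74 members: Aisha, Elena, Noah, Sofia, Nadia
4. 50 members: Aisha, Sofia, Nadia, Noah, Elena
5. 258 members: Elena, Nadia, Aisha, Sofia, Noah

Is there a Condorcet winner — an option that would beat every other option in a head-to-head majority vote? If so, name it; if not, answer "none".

none

Checking pairwise contests:
Aisha beats Sofia 502–44.
Nadia beats Aisha 422–124.
Sofia beats Noah 472–74.
Elena beats Nadia 332–214.
Aisha beats Elena 288–258.
Every option loses at least one head-to-head, so there is no Condorcet winner.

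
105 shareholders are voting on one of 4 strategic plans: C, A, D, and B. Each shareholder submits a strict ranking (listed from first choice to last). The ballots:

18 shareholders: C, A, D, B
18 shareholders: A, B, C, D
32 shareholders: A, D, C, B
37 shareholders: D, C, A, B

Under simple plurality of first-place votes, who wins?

A

First-place votes: C 18, A 50, D 37, B 0.
A has the most first-place votes.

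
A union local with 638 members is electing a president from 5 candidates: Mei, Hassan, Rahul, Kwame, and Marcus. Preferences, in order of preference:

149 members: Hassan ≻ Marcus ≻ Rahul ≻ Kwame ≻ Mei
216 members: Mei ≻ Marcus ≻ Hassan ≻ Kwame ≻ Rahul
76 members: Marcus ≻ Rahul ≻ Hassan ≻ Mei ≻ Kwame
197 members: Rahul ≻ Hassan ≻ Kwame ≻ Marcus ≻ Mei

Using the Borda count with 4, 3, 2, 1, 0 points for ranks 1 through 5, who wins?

Hassan

Mei: 149·0 + 216·4 + 76·1 + 197·0 = 940
Hassan: 149·4 + 216·2 + 76·2 + 197·3 = 1771
Rahul: 149·2 + 216·0 + 76·3 + 197·4 = 1314
Kwame: 149·1 + 216·1 + 76·0 + 197·2 = 759
Marcus: 149·3 + 216·3 + 76·4 + 197·1 = 1596
Hassan has the highest Borda score (1771).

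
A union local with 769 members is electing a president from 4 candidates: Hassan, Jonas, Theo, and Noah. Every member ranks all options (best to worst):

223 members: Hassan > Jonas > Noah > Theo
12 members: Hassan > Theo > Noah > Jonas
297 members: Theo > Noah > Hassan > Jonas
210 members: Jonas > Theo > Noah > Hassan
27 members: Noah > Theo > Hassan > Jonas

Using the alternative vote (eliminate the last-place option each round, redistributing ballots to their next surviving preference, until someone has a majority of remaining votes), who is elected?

Theo

Round 1: Hassan 235, Jonas 210, Theo 297, Noah 27. Eliminate Noah.
Round 2: Hassan 235, Jonas 210, Theo 324. Eliminate Jonas.
Round 3: Hassan 235, Theo 534. Theo has a majority.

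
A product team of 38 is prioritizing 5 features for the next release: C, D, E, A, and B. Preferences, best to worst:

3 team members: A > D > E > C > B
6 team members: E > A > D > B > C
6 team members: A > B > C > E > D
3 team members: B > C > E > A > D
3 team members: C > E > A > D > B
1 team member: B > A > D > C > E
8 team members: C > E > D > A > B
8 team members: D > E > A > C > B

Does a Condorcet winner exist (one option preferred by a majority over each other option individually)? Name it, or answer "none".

none

Checking pairwise contests:
A beats C 24–14.
C beats D 20–18.
C beats E 21–17.
E beats A 28–10.
C beats B 22–16.
Every option loses at least one head-to-head, so there is no Condorcet winner.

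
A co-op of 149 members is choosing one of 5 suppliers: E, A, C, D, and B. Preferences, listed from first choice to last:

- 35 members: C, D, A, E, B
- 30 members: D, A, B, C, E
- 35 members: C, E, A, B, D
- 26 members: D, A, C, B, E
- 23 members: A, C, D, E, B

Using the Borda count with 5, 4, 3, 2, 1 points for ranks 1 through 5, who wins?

C

E: 35·2 + 30·1 + 35·4 + 26·1 + 23·2 = 312
A: 35·3 + 30·4 + 35·3 + 26·4 + 23·5 = 549
C: 35·5 + 30·2 + 35·5 + 26·3 + 23·4 = 580
D: 35·4 + 30·5 + 35·1 + 26·5 + 23·3 = 524
B: 35·1 + 30·3 + 35·2 + 26·2 + 23·1 = 270
C has the highest Borda score (580).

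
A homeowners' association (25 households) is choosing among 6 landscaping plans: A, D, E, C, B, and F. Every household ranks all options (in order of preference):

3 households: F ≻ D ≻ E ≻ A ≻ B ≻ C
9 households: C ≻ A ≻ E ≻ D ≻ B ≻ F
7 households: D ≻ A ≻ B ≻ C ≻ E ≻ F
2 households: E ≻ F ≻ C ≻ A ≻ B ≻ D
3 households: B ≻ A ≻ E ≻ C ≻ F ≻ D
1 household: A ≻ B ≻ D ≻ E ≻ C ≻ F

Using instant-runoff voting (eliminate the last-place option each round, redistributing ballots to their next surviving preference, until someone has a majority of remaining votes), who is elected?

C

Round 1: A 1, D 7, E 2, C 9, B 3, F 3. Eliminate A.
Round 2: D 7, E 2, C 9, B 4, F 3. Eliminate E.
Round 3: D 7, C 9, B 4, F 5. Eliminate B.
Round 4: D 8, C 12, F 5. Eliminate F.
Round 5: D 11, C 14. C has a majority.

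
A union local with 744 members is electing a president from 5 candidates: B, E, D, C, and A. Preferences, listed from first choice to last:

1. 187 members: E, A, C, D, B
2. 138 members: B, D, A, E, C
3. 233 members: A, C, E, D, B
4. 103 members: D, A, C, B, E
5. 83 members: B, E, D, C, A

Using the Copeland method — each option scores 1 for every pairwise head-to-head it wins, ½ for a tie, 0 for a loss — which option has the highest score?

B: loses to E, D, C, and A → score 0.
E: beats B, D, and C; loses to A → score 3.
D: beats B; loses to E, C, and A → score 1.
C: beats B and D; loses to E and A → score 2.
A: beats B, E, D, and C → score 4.
A has the best pairwise record.

A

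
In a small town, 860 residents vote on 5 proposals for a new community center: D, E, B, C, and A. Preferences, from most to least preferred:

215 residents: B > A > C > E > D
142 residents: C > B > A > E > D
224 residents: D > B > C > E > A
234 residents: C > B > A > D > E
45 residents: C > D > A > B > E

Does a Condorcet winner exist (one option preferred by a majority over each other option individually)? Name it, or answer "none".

B vs D: 591–269 for B.
B vs E: 860–0 for B.
B vs C: 439–421 for B.
B vs A: 815–45 for B.
B beats every other option head-to-head.

B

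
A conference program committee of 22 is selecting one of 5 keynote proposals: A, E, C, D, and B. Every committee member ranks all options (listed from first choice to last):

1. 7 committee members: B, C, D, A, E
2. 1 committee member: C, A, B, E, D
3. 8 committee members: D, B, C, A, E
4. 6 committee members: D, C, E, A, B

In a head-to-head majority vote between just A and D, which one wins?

D

Voters preferring A to D: 1; preferring D to A: 21.
D wins the head-to-head.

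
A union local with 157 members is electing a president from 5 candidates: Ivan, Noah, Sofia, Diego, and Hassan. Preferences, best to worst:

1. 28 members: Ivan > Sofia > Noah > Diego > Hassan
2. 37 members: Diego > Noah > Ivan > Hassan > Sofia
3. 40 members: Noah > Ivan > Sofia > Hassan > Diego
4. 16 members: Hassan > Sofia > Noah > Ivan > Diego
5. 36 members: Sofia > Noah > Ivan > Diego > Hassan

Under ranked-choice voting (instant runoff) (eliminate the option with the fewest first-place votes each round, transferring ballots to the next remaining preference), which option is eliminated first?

Round 1: Ivan 28, Noah 40, Sofia 36, Diego 37, Hassan 16. Eliminate Hassan.

Hassan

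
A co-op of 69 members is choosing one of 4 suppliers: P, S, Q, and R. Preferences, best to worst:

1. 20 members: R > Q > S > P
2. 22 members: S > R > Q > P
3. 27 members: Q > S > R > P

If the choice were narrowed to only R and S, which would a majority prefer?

S

Voters preferring R to S: 20; preferring S to R: 49.
S wins the head-to-head.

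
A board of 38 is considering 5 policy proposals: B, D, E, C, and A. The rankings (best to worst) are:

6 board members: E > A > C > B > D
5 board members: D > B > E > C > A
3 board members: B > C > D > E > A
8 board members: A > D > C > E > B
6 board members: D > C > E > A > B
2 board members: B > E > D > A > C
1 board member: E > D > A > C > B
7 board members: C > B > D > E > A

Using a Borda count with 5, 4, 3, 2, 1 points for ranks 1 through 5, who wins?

D

B: 6·2 + 5·4 + 3·5 + 8·1 + 6·1 + 2·5 + 1·1 + 7·4 = 100
D: 6·1 + 5·5 + 3·3 + 8·4 + 6·5 + 2·3 + 1·4 + 7·3 = 133
E: 6·5 + 5·3 + 3·2 + 8·2 + 6·3 + 2·4 + 1·5 + 7·2 = 112
C: 6·3 + 5·2 + 3·4 + 8·3 + 6·4 + 2·1 + 1·2 + 7·5 = 127
A: 6·4 + 5·1 + 3·1 + 8·5 + 6·2 + 2·2 + 1·3 + 7·1 = 98
D has the highest Borda score (133).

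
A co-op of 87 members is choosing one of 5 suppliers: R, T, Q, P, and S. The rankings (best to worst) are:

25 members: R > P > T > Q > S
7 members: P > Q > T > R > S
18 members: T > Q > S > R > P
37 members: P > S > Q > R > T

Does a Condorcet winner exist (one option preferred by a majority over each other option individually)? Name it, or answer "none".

P vs R: 44–43 for P.
P vs T: 69–18 for P.
P vs Q: 69–18 for P.
P vs S: 69–18 for P.
P beats every other option head-to-head.

P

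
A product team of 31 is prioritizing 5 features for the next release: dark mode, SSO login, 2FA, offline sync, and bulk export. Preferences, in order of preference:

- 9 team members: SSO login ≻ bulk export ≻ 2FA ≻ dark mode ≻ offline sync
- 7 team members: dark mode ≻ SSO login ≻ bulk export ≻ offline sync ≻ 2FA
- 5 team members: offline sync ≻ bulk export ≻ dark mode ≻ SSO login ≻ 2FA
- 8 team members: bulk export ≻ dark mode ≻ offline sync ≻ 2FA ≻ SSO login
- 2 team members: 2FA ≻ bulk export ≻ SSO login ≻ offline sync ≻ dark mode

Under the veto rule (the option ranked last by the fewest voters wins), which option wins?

bulk export

Last-place votes: dark mode 2, SSO login 8, 2FA 12, offline sync 9, bulk export 0.
bulk export is ranked last by the fewest voters, so bulk export wins.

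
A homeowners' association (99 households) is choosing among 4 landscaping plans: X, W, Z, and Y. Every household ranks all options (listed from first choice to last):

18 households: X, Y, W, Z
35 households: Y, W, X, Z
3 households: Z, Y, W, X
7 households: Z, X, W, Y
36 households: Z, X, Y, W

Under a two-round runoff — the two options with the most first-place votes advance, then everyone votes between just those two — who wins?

Round 1 first-place votes: X 18, W 0, Z 46, Y 35.
Z and Y advance.
Runoff: Z is preferred to Y by 46 voters; Y by 53.
Y wins the runoff.

Y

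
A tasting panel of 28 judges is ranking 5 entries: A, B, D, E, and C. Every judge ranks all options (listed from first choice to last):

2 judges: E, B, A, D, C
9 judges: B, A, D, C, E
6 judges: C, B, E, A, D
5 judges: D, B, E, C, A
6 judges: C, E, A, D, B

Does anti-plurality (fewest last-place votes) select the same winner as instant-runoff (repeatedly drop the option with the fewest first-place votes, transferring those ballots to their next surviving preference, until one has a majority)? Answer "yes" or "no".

no

Anti-plurality — last-place votes: A 5, B 6, D 6, E 9, C 2. Winner: C.
Instant-runoff — R1 A 0, B 9, D 5, E 2, C 12 (A out); R2 B 9, D 5, E 2, C 12 (E out); R3 B 11, D 5, C 12 (D out); R4 B 16, C 12 (B winner). Winner: B.
The two methods disagree.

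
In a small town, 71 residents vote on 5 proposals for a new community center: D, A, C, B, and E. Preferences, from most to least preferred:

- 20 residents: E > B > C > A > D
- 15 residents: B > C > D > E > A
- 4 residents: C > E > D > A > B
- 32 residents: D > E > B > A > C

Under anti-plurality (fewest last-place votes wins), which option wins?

E

Last-place votes: D 20, A 15, C 32, B 4, E 0.
E is ranked last by the fewest voters, so E wins.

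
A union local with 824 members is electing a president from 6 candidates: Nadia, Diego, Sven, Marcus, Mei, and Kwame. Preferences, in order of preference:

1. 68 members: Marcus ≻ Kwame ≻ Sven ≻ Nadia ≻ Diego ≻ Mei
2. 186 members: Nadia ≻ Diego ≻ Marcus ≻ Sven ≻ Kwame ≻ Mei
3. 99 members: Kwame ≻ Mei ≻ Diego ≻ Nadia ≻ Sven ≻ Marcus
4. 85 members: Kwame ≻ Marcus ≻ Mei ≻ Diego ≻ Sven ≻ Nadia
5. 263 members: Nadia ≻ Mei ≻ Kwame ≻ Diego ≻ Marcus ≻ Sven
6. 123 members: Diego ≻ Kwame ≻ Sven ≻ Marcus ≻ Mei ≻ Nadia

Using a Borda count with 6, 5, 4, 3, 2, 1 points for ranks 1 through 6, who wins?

Kwame

Nadia: 68·3 + 186·6 + 99·3 + 85·1 + 263·6 + 123·1 = 3403
Diego: 68·2 + 186·5 + 99·4 + 85·3 + 263·3 + 123·6 = 3244
Sven: 68·4 + 186·3 + 99·2 + 85·2 + 263·1 + 123·4 = 1953
Marcus: 68·6 + 186·4 + 99·1 + 85·5 + 263·2 + 123·3 = 2571
Mei: 68·1 + 186·1 + 99·5 + 85·4 + 263·5 + 123·2 = 2650
Kwame: 68·5 + 186·2 + 99·6 + 85·6 + 263·4 + 123·5 = 3483
Kwame has the highest Borda score (3483).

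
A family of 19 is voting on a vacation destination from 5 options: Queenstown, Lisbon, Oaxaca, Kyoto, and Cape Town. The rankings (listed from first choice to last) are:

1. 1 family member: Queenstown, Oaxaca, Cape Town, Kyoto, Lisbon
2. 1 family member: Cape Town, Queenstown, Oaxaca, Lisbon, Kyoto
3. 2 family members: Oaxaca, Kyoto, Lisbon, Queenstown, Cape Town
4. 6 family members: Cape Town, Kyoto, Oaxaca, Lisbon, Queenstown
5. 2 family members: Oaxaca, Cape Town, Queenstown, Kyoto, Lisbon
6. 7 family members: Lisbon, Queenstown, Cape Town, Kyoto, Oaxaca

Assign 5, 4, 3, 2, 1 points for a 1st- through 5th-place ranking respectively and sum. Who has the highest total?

Cape Town

Queenstown: 1·5 + 1·4 + 2·2 + 6·1 + 2·3 + 7·4 = 53
Lisbon: 1·1 + 1·2 + 2·3 + 6·2 + 2·1 + 7·5 = 58
Oaxaca: 1·4 + 1·3 + 2·5 + 6·3 + 2·5 + 7·1 = 52
Kyoto: 1·2 + 1·1 + 2·4 + 6·4 + 2·2 + 7·2 = 53
Cape Town: 1·3 + 1·5 + 2·1 + 6·5 + 2·4 + 7·3 = 69
Cape Town has the highest Borda score (69).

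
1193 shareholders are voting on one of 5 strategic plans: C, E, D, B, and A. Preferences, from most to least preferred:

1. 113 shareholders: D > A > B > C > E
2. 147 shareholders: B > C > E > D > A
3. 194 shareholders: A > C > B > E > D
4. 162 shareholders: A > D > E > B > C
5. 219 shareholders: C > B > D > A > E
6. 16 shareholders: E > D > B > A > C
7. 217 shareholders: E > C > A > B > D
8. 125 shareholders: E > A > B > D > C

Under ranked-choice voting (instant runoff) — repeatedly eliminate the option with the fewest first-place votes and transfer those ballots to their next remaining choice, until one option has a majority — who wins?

A

Round 1: C 219, E 358, D 113, B 147, A 356. Eliminate D.
Round 2: C 219, E 358, B 147, A 469. Eliminate B.
Round 3: C 366, E 358, A 469. Eliminate E.
Round 4: C 583, A 610. A has a majority.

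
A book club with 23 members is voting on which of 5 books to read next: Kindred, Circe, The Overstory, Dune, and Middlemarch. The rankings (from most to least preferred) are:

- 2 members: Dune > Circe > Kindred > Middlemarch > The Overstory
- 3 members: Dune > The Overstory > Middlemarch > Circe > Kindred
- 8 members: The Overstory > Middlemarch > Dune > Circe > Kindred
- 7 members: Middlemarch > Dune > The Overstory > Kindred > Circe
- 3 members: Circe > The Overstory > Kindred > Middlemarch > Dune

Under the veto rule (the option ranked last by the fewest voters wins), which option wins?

Middlemarch

Last-place votes: Kindred 11, Circe 7, The Overstory 2, Dune 3, Middlemarch 0.
Middlemarch is ranked last by the fewest voters, so Middlemarch wins.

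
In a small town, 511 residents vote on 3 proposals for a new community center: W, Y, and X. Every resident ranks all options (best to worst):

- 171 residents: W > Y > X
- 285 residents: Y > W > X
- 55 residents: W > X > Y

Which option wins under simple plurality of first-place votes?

First-place votes: W 226, Y 285, X 0.
Y has the most first-place votes.

Y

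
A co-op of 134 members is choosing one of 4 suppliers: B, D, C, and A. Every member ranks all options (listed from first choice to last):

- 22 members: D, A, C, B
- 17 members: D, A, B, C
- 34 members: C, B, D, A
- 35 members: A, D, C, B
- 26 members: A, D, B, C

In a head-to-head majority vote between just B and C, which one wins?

C

Voters preferring B to C: 43; preferring C to B: 91.
C wins the head-to-head.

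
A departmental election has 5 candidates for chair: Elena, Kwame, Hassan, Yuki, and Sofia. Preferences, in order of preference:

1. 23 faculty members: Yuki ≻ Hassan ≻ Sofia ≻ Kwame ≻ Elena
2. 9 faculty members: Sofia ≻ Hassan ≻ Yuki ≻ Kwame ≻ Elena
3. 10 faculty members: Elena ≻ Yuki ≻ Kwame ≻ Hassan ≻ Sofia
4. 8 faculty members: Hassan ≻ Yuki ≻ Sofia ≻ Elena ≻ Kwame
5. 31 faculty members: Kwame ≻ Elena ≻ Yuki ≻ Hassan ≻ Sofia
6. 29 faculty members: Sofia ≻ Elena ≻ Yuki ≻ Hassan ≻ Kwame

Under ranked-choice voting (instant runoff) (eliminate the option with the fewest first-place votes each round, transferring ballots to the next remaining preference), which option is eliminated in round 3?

Kwame

Round 1: Elena 10, Kwame 31, Hassan 8, Yuki 23, Sofia 38. Eliminate Hassan.
Round 2: Elena 10, Kwame 31, Yuki 31, Sofia 38. Eliminate Elena.
Round 3: Kwame 31, Yuki 41, Sofia 38. Eliminate Kwame.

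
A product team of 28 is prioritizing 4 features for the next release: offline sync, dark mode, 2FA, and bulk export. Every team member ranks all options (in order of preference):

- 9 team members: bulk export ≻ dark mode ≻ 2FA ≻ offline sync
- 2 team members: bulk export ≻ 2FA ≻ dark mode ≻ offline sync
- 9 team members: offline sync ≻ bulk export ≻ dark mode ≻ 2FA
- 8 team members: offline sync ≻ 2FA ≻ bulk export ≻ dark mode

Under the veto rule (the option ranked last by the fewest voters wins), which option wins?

Last-place votes: offline sync 11, dark mode 8, 2FA 9, bulk export 0.
bulk export is ranked last by the fewest voters, so bulk export wins.

bulk export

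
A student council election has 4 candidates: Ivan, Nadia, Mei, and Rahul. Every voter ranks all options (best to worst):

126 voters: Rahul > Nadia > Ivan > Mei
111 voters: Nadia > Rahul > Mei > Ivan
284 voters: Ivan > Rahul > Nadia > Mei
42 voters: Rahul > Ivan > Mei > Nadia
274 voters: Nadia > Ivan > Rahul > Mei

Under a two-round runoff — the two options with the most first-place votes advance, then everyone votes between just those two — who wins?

Round 1 first-place votes: Ivan 284, Nadia 385, Mei 0, Rahul 168.
Nadia and Ivan advance.
Runoff: Nadia is preferred to Ivan by 511 voters; Ivan by 326.
Nadia wins the runoff.

Nadia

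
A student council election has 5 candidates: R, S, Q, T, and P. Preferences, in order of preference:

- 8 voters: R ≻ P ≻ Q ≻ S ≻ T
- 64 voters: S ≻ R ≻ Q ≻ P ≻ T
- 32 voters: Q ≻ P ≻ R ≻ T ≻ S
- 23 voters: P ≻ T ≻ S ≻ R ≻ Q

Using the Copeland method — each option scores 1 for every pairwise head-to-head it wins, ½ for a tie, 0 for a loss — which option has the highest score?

S

R: beats Q, T, and P; loses to S → score 3.
S: beats R, Q, T, and P → score 4.
Q: beats T and P; loses to R and S → score 2.
T: loses to R, S, Q, and P → score 0.
P: beats T; loses to R, S, and Q → score 1.
S has the best pairwise record.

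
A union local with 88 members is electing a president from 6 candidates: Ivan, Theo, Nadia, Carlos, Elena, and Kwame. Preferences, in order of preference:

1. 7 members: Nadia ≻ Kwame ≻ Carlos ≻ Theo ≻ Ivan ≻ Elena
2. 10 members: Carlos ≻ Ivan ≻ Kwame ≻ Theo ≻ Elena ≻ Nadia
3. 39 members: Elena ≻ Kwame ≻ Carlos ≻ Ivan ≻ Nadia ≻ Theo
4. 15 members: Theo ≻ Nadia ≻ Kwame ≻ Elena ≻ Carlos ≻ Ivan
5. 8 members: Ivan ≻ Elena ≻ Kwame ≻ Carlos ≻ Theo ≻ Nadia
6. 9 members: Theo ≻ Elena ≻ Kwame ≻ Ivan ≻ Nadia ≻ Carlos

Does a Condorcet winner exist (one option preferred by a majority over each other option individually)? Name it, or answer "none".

Elena vs Ivan: 63–25 for Elena.
Elena vs Theo: 47–41 for Elena.
Elena vs Nadia: 66–22 for Elena.
Elena vs Carlos: 71–17 for Elena.
Elena vs Kwame: 56–32 for Elena.
Elena beats every other option head-to-head.

Elena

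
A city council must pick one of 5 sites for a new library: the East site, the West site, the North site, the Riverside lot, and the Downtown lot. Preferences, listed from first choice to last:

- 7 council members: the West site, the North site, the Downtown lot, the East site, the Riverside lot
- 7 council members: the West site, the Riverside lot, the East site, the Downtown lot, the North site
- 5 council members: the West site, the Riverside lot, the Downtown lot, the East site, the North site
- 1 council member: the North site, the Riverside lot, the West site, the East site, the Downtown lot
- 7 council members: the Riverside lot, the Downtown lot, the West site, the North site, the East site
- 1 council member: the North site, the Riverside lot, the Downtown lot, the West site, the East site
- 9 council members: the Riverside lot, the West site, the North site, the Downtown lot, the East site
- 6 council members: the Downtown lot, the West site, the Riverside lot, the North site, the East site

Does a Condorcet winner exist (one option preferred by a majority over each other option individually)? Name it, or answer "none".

the West site

the West site vs the East site: 43–0 for the West site.
the West site vs the North site: 41–2 for the West site.
the West site vs the Riverside lot: 25–18 for the West site.
the West site vs the Downtown lot: 29–14 for the West site.
the West site beats every other option head-to-head.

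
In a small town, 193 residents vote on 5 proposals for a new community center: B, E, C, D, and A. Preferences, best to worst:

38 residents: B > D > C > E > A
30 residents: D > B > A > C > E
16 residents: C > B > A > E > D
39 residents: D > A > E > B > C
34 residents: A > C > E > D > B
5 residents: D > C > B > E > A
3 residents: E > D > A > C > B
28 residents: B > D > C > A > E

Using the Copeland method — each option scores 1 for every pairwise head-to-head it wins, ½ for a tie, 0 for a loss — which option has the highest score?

B: beats E, C, and A; loses to D → score 3.
E: loses to B, C, D, and A → score 0.
C: beats E; loses to B, D, and A → score 1.
D: beats B, E, C, and A → score 4.
A: beats E and C; loses to B and D → score 2.
D has the best pairwise record.

D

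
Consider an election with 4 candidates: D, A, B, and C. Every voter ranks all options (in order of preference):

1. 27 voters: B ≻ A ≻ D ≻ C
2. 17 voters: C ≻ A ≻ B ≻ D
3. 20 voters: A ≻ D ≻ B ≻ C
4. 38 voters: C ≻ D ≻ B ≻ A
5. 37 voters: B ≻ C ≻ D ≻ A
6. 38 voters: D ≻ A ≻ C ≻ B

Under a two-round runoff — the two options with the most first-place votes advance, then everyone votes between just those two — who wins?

C

Round 1 first-place votes: D 38, A 20, B 64, C 55.
B and C advance.
Runoff: B is preferred to C by 84 voters; C by 93.
C wins the runoff.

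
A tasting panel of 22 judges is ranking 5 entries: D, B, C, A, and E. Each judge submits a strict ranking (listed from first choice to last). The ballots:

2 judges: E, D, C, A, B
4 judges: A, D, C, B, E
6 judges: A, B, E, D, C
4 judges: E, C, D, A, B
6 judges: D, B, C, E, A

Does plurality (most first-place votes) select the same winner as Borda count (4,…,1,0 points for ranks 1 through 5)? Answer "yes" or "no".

no

Plurality — first-place votes: D 6, B 0, C 0, A 10, E 6. Winner: A.
Borda — scores: D 56, B 40, C 36, A 46, E 42. Winner: D.
The two methods disagree.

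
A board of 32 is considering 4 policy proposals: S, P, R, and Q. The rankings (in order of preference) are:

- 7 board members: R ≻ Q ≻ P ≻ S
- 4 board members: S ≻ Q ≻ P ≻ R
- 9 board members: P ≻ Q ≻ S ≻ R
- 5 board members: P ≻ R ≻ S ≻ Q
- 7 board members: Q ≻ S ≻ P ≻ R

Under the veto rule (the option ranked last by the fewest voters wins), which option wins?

P

Last-place votes: S 7, P 0, R 20, Q 5.
P is ranked last by the fewest voters, so P wins.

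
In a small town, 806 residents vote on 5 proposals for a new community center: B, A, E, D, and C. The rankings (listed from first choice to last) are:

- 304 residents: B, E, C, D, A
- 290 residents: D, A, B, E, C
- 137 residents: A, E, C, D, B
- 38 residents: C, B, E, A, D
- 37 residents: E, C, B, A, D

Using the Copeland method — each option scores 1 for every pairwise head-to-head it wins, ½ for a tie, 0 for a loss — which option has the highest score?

B: beats E and C; loses to A and D → score 2.
A: beats B, E, and C; loses to D → score 3.
E: beats D and C; loses to B and A → score 2.
D: beats B and A; loses to E and C → score 2.
C: beats D; loses to B, A, and E → score 1.
A has the best pairwise record.

A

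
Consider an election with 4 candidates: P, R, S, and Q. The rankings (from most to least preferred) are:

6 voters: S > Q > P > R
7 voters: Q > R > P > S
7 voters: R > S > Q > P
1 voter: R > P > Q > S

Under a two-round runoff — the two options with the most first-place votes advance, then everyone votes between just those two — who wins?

Round 1 first-place votes: P 0, R 8, S 6, Q 7.
R and Q advance.
Runoff: R is preferred to Q by 8 voters; Q by 13.
Q wins the runoff.

Q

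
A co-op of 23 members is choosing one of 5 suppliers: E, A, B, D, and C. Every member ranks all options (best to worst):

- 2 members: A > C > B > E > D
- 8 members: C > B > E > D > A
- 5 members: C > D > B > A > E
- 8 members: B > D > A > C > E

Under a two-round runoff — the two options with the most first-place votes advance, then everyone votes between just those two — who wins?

Round 1 first-place votes: E 0, A 2, B 8, D 0, C 13.
C and B advance.
Runoff: C is preferred to B by 15 voters; B by 8.
C wins the runoff.

C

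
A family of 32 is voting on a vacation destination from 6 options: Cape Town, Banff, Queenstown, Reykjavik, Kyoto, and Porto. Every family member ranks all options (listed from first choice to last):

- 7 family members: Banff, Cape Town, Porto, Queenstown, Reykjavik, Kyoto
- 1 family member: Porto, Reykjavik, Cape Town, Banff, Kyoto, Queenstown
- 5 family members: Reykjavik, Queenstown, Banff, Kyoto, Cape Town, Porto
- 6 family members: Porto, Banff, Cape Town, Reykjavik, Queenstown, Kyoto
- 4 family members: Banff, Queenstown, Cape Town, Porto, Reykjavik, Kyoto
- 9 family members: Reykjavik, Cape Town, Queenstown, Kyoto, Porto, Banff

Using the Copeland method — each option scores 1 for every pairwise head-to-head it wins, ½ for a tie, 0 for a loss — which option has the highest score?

Banff

Cape Town: beats Queenstown, Reykjavik, Kyoto, and Porto; loses to Banff → score 4.
Banff: beats Cape Town, Queenstown, Reykjavik, and Kyoto; ties Porto → score 4.5.
Queenstown: beats Kyoto and Porto; loses to Cape Town, Banff, and Reykjavik → score 2.
Reykjavik: beats Queenstown and Kyoto; loses to Cape Town, Banff, and Porto → score 2.
Kyoto: loses to Cape Town, Banff, Queenstown, Reykjavik, and Porto → score 0.
Porto: beats Reykjavik and Kyoto; ties Banff; loses to Cape Town and Queenstown → score 2.5.
Banff has the best pairwise record.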